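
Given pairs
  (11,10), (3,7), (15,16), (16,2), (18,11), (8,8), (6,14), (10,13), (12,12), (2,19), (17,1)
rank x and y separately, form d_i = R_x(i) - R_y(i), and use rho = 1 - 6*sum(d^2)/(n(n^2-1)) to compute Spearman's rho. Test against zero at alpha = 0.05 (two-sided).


Step 1: Rank x and y separately (midranks; no ties here).
rank(x): 11->6, 3->2, 15->8, 16->9, 18->11, 8->4, 6->3, 10->5, 12->7, 2->1, 17->10
rank(y): 10->5, 7->3, 16->10, 2->2, 11->6, 8->4, 14->9, 13->8, 12->7, 19->11, 1->1
Step 2: d_i = R_x(i) - R_y(i); compute d_i^2.
  (6-5)^2=1, (2-3)^2=1, (8-10)^2=4, (9-2)^2=49, (11-6)^2=25, (4-4)^2=0, (3-9)^2=36, (5-8)^2=9, (7-7)^2=0, (1-11)^2=100, (10-1)^2=81
sum(d^2) = 306.
Step 3: rho = 1 - 6*306 / (11*(11^2 - 1)) = 1 - 1836/1320 = -0.390909.
Step 4: Under H0, t = rho * sqrt((n-2)/(1-rho^2)) = -1.2741 ~ t(9).
Step 5: Two-sided p-value from the t-distribution with 9 df = 0.234540.
Step 6: alpha = 0.05. fail to reject H0.

rho = -0.3909, p = 0.234540, fail to reject H0 at alpha = 0.05.


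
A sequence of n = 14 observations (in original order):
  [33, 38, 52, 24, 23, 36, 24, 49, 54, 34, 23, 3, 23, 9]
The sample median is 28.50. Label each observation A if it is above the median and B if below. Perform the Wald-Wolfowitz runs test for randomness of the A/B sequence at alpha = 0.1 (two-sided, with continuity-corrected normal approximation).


Step 1: Compute median = 28.50; label A = above, B = below.
Labels in order: AAABBABAAABBBB  (n_A = 7, n_B = 7)
Step 2: Count runs R = 6.
Step 3: Under H0 (random ordering), E[R] = 2*n_A*n_B/(n_A+n_B) + 1 = 2*7*7/14 + 1 = 8.0000.
        Var[R] = 2*n_A*n_B*(2*n_A*n_B - n_A - n_B) / ((n_A+n_B)^2 * (n_A+n_B-1)) = 8232/2548 = 3.2308.
        SD[R] = 1.7974.
Step 4: Continuity-corrected z = (R + 0.5 - E[R]) / SD[R] = (6 + 0.5 - 8.0000) / 1.7974 = -0.8345.
Step 5: Two-sided p-value via normal approximation = 2*(1 - Phi(|z|)) = 0.403986.
Step 6: alpha = 0.1. fail to reject H0.

R = 6, z = -0.8345, p = 0.403986, fail to reject H0.


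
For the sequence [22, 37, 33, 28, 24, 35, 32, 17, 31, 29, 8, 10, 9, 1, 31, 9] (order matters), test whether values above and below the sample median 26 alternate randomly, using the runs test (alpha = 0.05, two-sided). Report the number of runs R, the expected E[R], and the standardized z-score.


Step 1: Compute median = 26; label A = above, B = below.
Labels in order: BAAABAABAABBBBAB  (n_A = 8, n_B = 8)
Step 2: Count runs R = 9.
Step 3: Under H0 (random ordering), E[R] = 2*n_A*n_B/(n_A+n_B) + 1 = 2*8*8/16 + 1 = 9.0000.
        Var[R] = 2*n_A*n_B*(2*n_A*n_B - n_A - n_B) / ((n_A+n_B)^2 * (n_A+n_B-1)) = 14336/3840 = 3.7333.
        SD[R] = 1.9322.
Step 4: R = E[R], so z = 0 with no continuity correction.
Step 5: Two-sided p-value via normal approximation = 2*(1 - Phi(|z|)) = 1.000000.
Step 6: alpha = 0.05. fail to reject H0.

R = 9, z = 0.0000, p = 1.000000, fail to reject H0.


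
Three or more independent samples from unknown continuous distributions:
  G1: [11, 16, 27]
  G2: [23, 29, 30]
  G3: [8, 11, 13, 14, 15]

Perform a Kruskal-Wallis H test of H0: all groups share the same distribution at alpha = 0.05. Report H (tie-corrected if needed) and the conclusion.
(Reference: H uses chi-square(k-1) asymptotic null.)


Step 1: Combine all N = 11 observations and assign midranks.
sorted (value, group, rank): (8,G3,1), (11,G1,2.5), (11,G3,2.5), (13,G3,4), (14,G3,5), (15,G3,6), (16,G1,7), (23,G2,8), (27,G1,9), (29,G2,10), (30,G2,11)
Step 2: Sum ranks within each group.
R_1 = 18.5 (n_1 = 3)
R_2 = 29 (n_2 = 3)
R_3 = 18.5 (n_3 = 5)
Step 3: H = 12/(N(N+1)) * sum(R_i^2/n_i) - 3(N+1)
     = 12/(11*12) * (18.5^2/3 + 29^2/3 + 18.5^2/5) - 3*12
     = 0.090909 * 462.867 - 36
     = 6.078788.
Step 4: Ties present; correction factor C = 1 - 6/(11^3 - 11) = 0.995455. Corrected H = 6.078788 / 0.995455 = 6.106545.
Step 5: Under H0, H ~ chi^2(2); p-value = 0.047204.
Step 6: alpha = 0.05. reject H0.

H = 6.1065, df = 2, p = 0.047204, reject H0.


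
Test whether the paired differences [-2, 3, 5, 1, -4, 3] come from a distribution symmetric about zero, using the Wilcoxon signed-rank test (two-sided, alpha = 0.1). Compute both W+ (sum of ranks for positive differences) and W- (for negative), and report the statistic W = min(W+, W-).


Step 1: Drop any zero differences (none here) and take |d_i|.
|d| = [2, 3, 5, 1, 4, 3]
Step 2: Midrank |d_i| (ties get averaged ranks).
ranks: |2|->2, |3|->3.5, |5|->6, |1|->1, |4|->5, |3|->3.5
Step 3: Attach original signs; sum ranks with positive sign and with negative sign.
W+ = 3.5 + 6 + 1 + 3.5 = 14
W- = 2 + 5 = 7
(Check: W+ + W- = 21 should equal n(n+1)/2 = 21.)
Step 4: Test statistic W = min(W+, W-) = 7.
Step 5: Ties in |d|, so use the tie-corrected normal approximation.
        E[W] = n(n+1)/4 = 6*7/4 = 10.5.
        Tie groups: |d|=3 (t=2); sum(t^3 - t) = 6.
        Var[W] = n(n+1)(2n+1)/24 - sum(t^3-t)/48 = 546/24 - 6/48 = 22.625.
        z = (W - E[W]) / sqrt(Var[W]) = (7 - 10.5) / 4.7566 = -0.7358.
        Two-sided p = 2*Phi(z) = 0.461838.
Step 6: alpha = 0.1. fail to reject H0.

W+ = 14, W- = 7, W = min = 7, p = 0.461838, fail to reject H0.


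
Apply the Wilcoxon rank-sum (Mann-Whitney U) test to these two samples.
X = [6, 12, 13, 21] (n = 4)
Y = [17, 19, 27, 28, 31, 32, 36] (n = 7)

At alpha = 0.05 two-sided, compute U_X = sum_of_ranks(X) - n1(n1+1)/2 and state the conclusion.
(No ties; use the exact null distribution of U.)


Step 1: Combine and sort all 11 observations; assign midranks.
sorted (value, group): (6,X), (12,X), (13,X), (17,Y), (19,Y), (21,X), (27,Y), (28,Y), (31,Y), (32,Y), (36,Y)
ranks: 6->1, 12->2, 13->3, 17->4, 19->5, 21->6, 27->7, 28->8, 31->9, 32->10, 36->11
Step 2: Rank sum for X: R1 = 1 + 2 + 3 + 6 = 12.
Step 3: U_X = R1 - n1(n1+1)/2 = 12 - 4*5/2 = 12 - 10 = 2.
       U_Y = n1*n2 - U_X = 28 - 2 = 26.
Step 4: No ties, so the exact null distribution of U (based on enumerating the C(11,4) = 330 equally likely rank assignments) gives the two-sided p-value.
Step 5: p-value = 0.024242; compare to alpha = 0.05. reject H0.

U_X = 2, p = 0.024242, reject H0 at alpha = 0.05.


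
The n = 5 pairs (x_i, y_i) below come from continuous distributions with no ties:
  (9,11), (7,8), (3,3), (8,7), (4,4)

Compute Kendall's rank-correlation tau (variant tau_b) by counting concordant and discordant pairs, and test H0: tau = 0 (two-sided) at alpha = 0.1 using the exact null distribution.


Step 1: Enumerate the 10 unordered pairs (i,j) with i<j and classify each by sign(x_j-x_i) * sign(y_j-y_i).
  (1,2):dx=-2,dy=-3->C; (1,3):dx=-6,dy=-8->C; (1,4):dx=-1,dy=-4->C; (1,5):dx=-5,dy=-7->C
  (2,3):dx=-4,dy=-5->C; (2,4):dx=+1,dy=-1->D; (2,5):dx=-3,dy=-4->C; (3,4):dx=+5,dy=+4->C
  (3,5):dx=+1,dy=+1->C; (4,5):dx=-4,dy=-3->C
Step 2: C = 9, D = 1, total pairs = 10.
Step 3: tau = (C - D)/(n(n-1)/2) = (9 - 1)/10 = 0.800000.
Step 4: Exact two-sided p-value (enumerate n! = 120 permutations of y under H0): p = 0.083333.
Step 5: alpha = 0.1. reject H0.

tau_b = 0.8000 (C=9, D=1), p = 0.083333, reject H0.


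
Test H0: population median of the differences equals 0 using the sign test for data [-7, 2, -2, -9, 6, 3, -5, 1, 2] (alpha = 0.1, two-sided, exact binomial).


Step 1: Discard zero differences. Original n = 9; n_eff = number of nonzero differences = 9.
Nonzero differences (with sign): -7, +2, -2, -9, +6, +3, -5, +1, +2
Step 2: Count signs: positive = 5, negative = 4.
Step 3: Under H0: P(positive) = 0.5, so the number of positives S ~ Bin(9, 0.5).
Step 4: Two-sided exact p-value = sum of Bin(9,0.5) probabilities at or below the observed probability = 1.000000.
Step 5: alpha = 0.1. fail to reject H0.

n_eff = 9, pos = 5, neg = 4, p = 1.000000, fail to reject H0.


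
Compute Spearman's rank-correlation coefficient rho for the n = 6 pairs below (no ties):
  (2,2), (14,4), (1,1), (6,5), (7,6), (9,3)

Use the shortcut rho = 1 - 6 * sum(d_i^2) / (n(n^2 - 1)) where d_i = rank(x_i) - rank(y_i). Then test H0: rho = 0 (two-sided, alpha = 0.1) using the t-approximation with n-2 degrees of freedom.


Step 1: Rank x and y separately (midranks; no ties here).
rank(x): 2->2, 14->6, 1->1, 6->3, 7->4, 9->5
rank(y): 2->2, 4->4, 1->1, 5->5, 6->6, 3->3
Step 2: d_i = R_x(i) - R_y(i); compute d_i^2.
  (2-2)^2=0, (6-4)^2=4, (1-1)^2=0, (3-5)^2=4, (4-6)^2=4, (5-3)^2=4
sum(d^2) = 16.
Step 3: rho = 1 - 6*16 / (6*(6^2 - 1)) = 1 - 96/210 = 0.542857.
Step 4: Under H0, t = rho * sqrt((n-2)/(1-rho^2)) = 1.2928 ~ t(4).
Step 5: Two-sided p-value from the t-distribution with 4 df = 0.265703.
Step 6: alpha = 0.1. fail to reject H0.

rho = 0.5429, p = 0.265703, fail to reject H0 at alpha = 0.1.


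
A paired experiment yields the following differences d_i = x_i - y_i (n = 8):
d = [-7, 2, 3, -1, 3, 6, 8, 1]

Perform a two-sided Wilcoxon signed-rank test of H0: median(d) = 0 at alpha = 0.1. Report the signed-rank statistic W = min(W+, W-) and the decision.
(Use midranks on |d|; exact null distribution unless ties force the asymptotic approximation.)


Step 1: Drop any zero differences (none here) and take |d_i|.
|d| = [7, 2, 3, 1, 3, 6, 8, 1]
Step 2: Midrank |d_i| (ties get averaged ranks).
ranks: |7|->7, |2|->3, |3|->4.5, |1|->1.5, |3|->4.5, |6|->6, |8|->8, |1|->1.5
Step 3: Attach original signs; sum ranks with positive sign and with negative sign.
W+ = 3 + 4.5 + 4.5 + 6 + 8 + 1.5 = 27.5
W- = 7 + 1.5 = 8.5
(Check: W+ + W- = 36 should equal n(n+1)/2 = 36.)
Step 4: Test statistic W = min(W+, W-) = 8.5.
Step 5: Ties in |d|, so use the tie-corrected normal approximation.
        E[W] = n(n+1)/4 = 8*9/4 = 18.
        Tie groups: |d|=1 (t=2), |d|=3 (t=2); sum(t^3 - t) = 12.
        Var[W] = n(n+1)(2n+1)/24 - sum(t^3-t)/48 = 1224/24 - 12/48 = 50.75.
        z = (W - E[W]) / sqrt(Var[W]) = (8.5 - 18) / 7.1239 = -1.3335.
        Two-sided p = 2*Phi(z) = 0.182355.
Step 6: alpha = 0.1. fail to reject H0.

W+ = 27.5, W- = 8.5, W = min = 8.5, p = 0.182355, fail to reject H0.


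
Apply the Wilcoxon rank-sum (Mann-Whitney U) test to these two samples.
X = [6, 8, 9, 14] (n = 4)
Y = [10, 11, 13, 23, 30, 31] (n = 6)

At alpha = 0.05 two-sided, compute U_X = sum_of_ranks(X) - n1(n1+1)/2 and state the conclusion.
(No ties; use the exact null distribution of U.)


Step 1: Combine and sort all 10 observations; assign midranks.
sorted (value, group): (6,X), (8,X), (9,X), (10,Y), (11,Y), (13,Y), (14,X), (23,Y), (30,Y), (31,Y)
ranks: 6->1, 8->2, 9->3, 10->4, 11->5, 13->6, 14->7, 23->8, 30->9, 31->10
Step 2: Rank sum for X: R1 = 1 + 2 + 3 + 7 = 13.
Step 3: U_X = R1 - n1(n1+1)/2 = 13 - 4*5/2 = 13 - 10 = 3.
       U_Y = n1*n2 - U_X = 24 - 3 = 21.
Step 4: No ties, so the exact null distribution of U (based on enumerating the C(10,4) = 210 equally likely rank assignments) gives the two-sided p-value.
Step 5: p-value = 0.066667; compare to alpha = 0.05. fail to reject H0.

U_X = 3, p = 0.066667, fail to reject H0 at alpha = 0.05.


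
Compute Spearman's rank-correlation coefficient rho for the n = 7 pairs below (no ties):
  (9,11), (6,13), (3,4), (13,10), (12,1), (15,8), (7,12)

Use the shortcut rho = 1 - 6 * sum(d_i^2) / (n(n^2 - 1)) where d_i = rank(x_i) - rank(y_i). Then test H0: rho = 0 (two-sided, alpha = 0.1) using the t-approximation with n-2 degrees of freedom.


Step 1: Rank x and y separately (midranks; no ties here).
rank(x): 9->4, 6->2, 3->1, 13->6, 12->5, 15->7, 7->3
rank(y): 11->5, 13->7, 4->2, 10->4, 1->1, 8->3, 12->6
Step 2: d_i = R_x(i) - R_y(i); compute d_i^2.
  (4-5)^2=1, (2-7)^2=25, (1-2)^2=1, (6-4)^2=4, (5-1)^2=16, (7-3)^2=16, (3-6)^2=9
sum(d^2) = 72.
Step 3: rho = 1 - 6*72 / (7*(7^2 - 1)) = 1 - 432/336 = -0.285714.
Step 4: Under H0, t = rho * sqrt((n-2)/(1-rho^2)) = -0.6667 ~ t(5).
Step 5: Two-sided p-value from the t-distribution with 5 df = 0.534509.
Step 6: alpha = 0.1. fail to reject H0.

rho = -0.2857, p = 0.534509, fail to reject H0 at alpha = 0.1.


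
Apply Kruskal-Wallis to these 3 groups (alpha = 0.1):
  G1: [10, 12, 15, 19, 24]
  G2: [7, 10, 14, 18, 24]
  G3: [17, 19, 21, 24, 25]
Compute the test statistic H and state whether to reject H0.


Step 1: Combine all N = 15 observations and assign midranks.
sorted (value, group, rank): (7,G2,1), (10,G1,2.5), (10,G2,2.5), (12,G1,4), (14,G2,5), (15,G1,6), (17,G3,7), (18,G2,8), (19,G1,9.5), (19,G3,9.5), (21,G3,11), (24,G1,13), (24,G2,13), (24,G3,13), (25,G3,15)
Step 2: Sum ranks within each group.
R_1 = 35 (n_1 = 5)
R_2 = 29.5 (n_2 = 5)
R_3 = 55.5 (n_3 = 5)
Step 3: H = 12/(N(N+1)) * sum(R_i^2/n_i) - 3(N+1)
     = 12/(15*16) * (35^2/5 + 29.5^2/5 + 55.5^2/5) - 3*16
     = 0.050000 * 1035.1 - 48
     = 3.755000.
Step 4: Ties present; correction factor C = 1 - 36/(15^3 - 15) = 0.989286. Corrected H = 3.755000 / 0.989286 = 3.795668.
Step 5: Under H0, H ~ chi^2(2); p-value = 0.149893.
Step 6: alpha = 0.1. fail to reject H0.

H = 3.7957, df = 2, p = 0.149893, fail to reject H0.


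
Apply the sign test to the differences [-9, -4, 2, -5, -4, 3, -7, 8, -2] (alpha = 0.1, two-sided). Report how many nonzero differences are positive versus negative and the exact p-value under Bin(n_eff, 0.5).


Step 1: Discard zero differences. Original n = 9; n_eff = number of nonzero differences = 9.
Nonzero differences (with sign): -9, -4, +2, -5, -4, +3, -7, +8, -2
Step 2: Count signs: positive = 3, negative = 6.
Step 3: Under H0: P(positive) = 0.5, so the number of positives S ~ Bin(9, 0.5).
Step 4: Two-sided exact p-value = sum of Bin(9,0.5) probabilities at or below the observed probability = 0.507812.
Step 5: alpha = 0.1. fail to reject H0.

n_eff = 9, pos = 3, neg = 6, p = 0.507812, fail to reject H0.


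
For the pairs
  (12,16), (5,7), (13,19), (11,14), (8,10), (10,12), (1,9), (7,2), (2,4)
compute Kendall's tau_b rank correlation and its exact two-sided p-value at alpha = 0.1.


Step 1: Enumerate the 36 unordered pairs (i,j) with i<j and classify each by sign(x_j-x_i) * sign(y_j-y_i).
  (1,2):dx=-7,dy=-9->C; (1,3):dx=+1,dy=+3->C; (1,4):dx=-1,dy=-2->C; (1,5):dx=-4,dy=-6->C
  (1,6):dx=-2,dy=-4->C; (1,7):dx=-11,dy=-7->C; (1,8):dx=-5,dy=-14->C; (1,9):dx=-10,dy=-12->C
  (2,3):dx=+8,dy=+12->C; (2,4):dx=+6,dy=+7->C; (2,5):dx=+3,dy=+3->C; (2,6):dx=+5,dy=+5->C
  (2,7):dx=-4,dy=+2->D; (2,8):dx=+2,dy=-5->D; (2,9):dx=-3,dy=-3->C; (3,4):dx=-2,dy=-5->C
  (3,5):dx=-5,dy=-9->C; (3,6):dx=-3,dy=-7->C; (3,7):dx=-12,dy=-10->C; (3,8):dx=-6,dy=-17->C
  (3,9):dx=-11,dy=-15->C; (4,5):dx=-3,dy=-4->C; (4,6):dx=-1,dy=-2->C; (4,7):dx=-10,dy=-5->C
  (4,8):dx=-4,dy=-12->C; (4,9):dx=-9,dy=-10->C; (5,6):dx=+2,dy=+2->C; (5,7):dx=-7,dy=-1->C
  (5,8):dx=-1,dy=-8->C; (5,9):dx=-6,dy=-6->C; (6,7):dx=-9,dy=-3->C; (6,8):dx=-3,dy=-10->C
  (6,9):dx=-8,dy=-8->C; (7,8):dx=+6,dy=-7->D; (7,9):dx=+1,dy=-5->D; (8,9):dx=-5,dy=+2->D
Step 2: C = 31, D = 5, total pairs = 36.
Step 3: tau = (C - D)/(n(n-1)/2) = (31 - 5)/36 = 0.722222.
Step 4: Exact two-sided p-value (enumerate n! = 362880 permutations of y under H0): p = 0.005886.
Step 5: alpha = 0.1. reject H0.

tau_b = 0.7222 (C=31, D=5), p = 0.005886, reject H0.


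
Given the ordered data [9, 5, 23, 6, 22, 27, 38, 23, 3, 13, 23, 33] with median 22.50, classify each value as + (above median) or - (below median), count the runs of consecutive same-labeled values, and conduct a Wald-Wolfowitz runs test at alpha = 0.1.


Step 1: Compute median = 22.50; label A = above, B = below.
Labels in order: BBABBAAABBAA  (n_A = 6, n_B = 6)
Step 2: Count runs R = 6.
Step 3: Under H0 (random ordering), E[R] = 2*n_A*n_B/(n_A+n_B) + 1 = 2*6*6/12 + 1 = 7.0000.
        Var[R] = 2*n_A*n_B*(2*n_A*n_B - n_A - n_B) / ((n_A+n_B)^2 * (n_A+n_B-1)) = 4320/1584 = 2.7273.
        SD[R] = 1.6514.
Step 4: Continuity-corrected z = (R + 0.5 - E[R]) / SD[R] = (6 + 0.5 - 7.0000) / 1.6514 = -0.3028.
Step 5: Two-sided p-value via normal approximation = 2*(1 - Phi(|z|)) = 0.762069.
Step 6: alpha = 0.1. fail to reject H0.

R = 6, z = -0.3028, p = 0.762069, fail to reject H0.


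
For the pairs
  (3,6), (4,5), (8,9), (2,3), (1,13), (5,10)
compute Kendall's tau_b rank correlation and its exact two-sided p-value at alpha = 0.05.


Step 1: Enumerate the 15 unordered pairs (i,j) with i<j and classify each by sign(x_j-x_i) * sign(y_j-y_i).
  (1,2):dx=+1,dy=-1->D; (1,3):dx=+5,dy=+3->C; (1,4):dx=-1,dy=-3->C; (1,5):dx=-2,dy=+7->D
  (1,6):dx=+2,dy=+4->C; (2,3):dx=+4,dy=+4->C; (2,4):dx=-2,dy=-2->C; (2,5):dx=-3,dy=+8->D
  (2,6):dx=+1,dy=+5->C; (3,4):dx=-6,dy=-6->C; (3,5):dx=-7,dy=+4->D; (3,6):dx=-3,dy=+1->D
  (4,5):dx=-1,dy=+10->D; (4,6):dx=+3,dy=+7->C; (5,6):dx=+4,dy=-3->D
Step 2: C = 8, D = 7, total pairs = 15.
Step 3: tau = (C - D)/(n(n-1)/2) = (8 - 7)/15 = 0.066667.
Step 4: Exact two-sided p-value (enumerate n! = 720 permutations of y under H0): p = 1.000000.
Step 5: alpha = 0.05. fail to reject H0.

tau_b = 0.0667 (C=8, D=7), p = 1.000000, fail to reject H0.


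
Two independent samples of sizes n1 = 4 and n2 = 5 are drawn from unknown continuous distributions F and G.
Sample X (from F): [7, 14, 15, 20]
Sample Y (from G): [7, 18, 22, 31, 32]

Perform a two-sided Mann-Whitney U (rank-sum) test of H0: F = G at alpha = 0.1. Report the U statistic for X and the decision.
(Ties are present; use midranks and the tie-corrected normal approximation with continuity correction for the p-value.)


Step 1: Combine and sort all 9 observations; assign midranks.
sorted (value, group): (7,X), (7,Y), (14,X), (15,X), (18,Y), (20,X), (22,Y), (31,Y), (32,Y)
ranks: 7->1.5, 7->1.5, 14->3, 15->4, 18->5, 20->6, 22->7, 31->8, 32->9
Step 2: Rank sum for X: R1 = 1.5 + 3 + 4 + 6 = 14.5.
Step 3: U_X = R1 - n1(n1+1)/2 = 14.5 - 4*5/2 = 14.5 - 10 = 4.5.
       U_Y = n1*n2 - U_X = 20 - 4.5 = 15.5.
Step 4: Ties are present, so use the tie-corrected normal approximation (with continuity correction) for the p-value.
Step 5: p-value = 0.218742; compare to alpha = 0.1. fail to reject H0.

U_X = 4.5, p = 0.218742, fail to reject H0 at alpha = 0.1.


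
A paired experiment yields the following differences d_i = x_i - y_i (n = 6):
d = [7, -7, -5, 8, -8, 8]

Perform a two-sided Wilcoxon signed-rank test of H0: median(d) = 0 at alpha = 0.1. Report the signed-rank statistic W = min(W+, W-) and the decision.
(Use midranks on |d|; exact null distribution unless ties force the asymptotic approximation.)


Step 1: Drop any zero differences (none here) and take |d_i|.
|d| = [7, 7, 5, 8, 8, 8]
Step 2: Midrank |d_i| (ties get averaged ranks).
ranks: |7|->2.5, |7|->2.5, |5|->1, |8|->5, |8|->5, |8|->5
Step 3: Attach original signs; sum ranks with positive sign and with negative sign.
W+ = 2.5 + 5 + 5 = 12.5
W- = 2.5 + 1 + 5 = 8.5
(Check: W+ + W- = 21 should equal n(n+1)/2 = 21.)
Step 4: Test statistic W = min(W+, W-) = 8.5.
Step 5: Ties in |d|, so use the tie-corrected normal approximation.
        E[W] = n(n+1)/4 = 6*7/4 = 10.5.
        Tie groups: |d|=7 (t=2), |d|=8 (t=3); sum(t^3 - t) = 30.
        Var[W] = n(n+1)(2n+1)/24 - sum(t^3-t)/48 = 546/24 - 30/48 = 22.125.
        z = (W - E[W]) / sqrt(Var[W]) = (8.5 - 10.5) / 4.7037 = -0.4252.
        Two-sided p = 2*Phi(z) = 0.670694.
Step 6: alpha = 0.1. fail to reject H0.

W+ = 12.5, W- = 8.5, W = min = 8.5, p = 0.670694, fail to reject H0.


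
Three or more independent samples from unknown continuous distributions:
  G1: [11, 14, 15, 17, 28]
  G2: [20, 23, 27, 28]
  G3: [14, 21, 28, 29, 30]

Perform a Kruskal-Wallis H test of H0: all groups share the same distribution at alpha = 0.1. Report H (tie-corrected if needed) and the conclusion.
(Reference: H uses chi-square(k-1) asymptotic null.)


Step 1: Combine all N = 14 observations and assign midranks.
sorted (value, group, rank): (11,G1,1), (14,G1,2.5), (14,G3,2.5), (15,G1,4), (17,G1,5), (20,G2,6), (21,G3,7), (23,G2,8), (27,G2,9), (28,G1,11), (28,G2,11), (28,G3,11), (29,G3,13), (30,G3,14)
Step 2: Sum ranks within each group.
R_1 = 23.5 (n_1 = 5)
R_2 = 34 (n_2 = 4)
R_3 = 47.5 (n_3 = 5)
Step 3: H = 12/(N(N+1)) * sum(R_i^2/n_i) - 3(N+1)
     = 12/(14*15) * (23.5^2/5 + 34^2/4 + 47.5^2/5) - 3*15
     = 0.057143 * 850.7 - 45
     = 3.611429.
Step 4: Ties present; correction factor C = 1 - 30/(14^3 - 14) = 0.989011. Corrected H = 3.611429 / 0.989011 = 3.651556.
Step 5: Under H0, H ~ chi^2(2); p-value = 0.161092.
Step 6: alpha = 0.1. fail to reject H0.

H = 3.6516, df = 2, p = 0.161092, fail to reject H0.


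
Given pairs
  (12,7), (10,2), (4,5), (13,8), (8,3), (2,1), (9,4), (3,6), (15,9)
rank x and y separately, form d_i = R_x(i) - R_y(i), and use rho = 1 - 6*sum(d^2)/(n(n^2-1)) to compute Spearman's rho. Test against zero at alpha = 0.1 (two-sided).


Step 1: Rank x and y separately (midranks; no ties here).
rank(x): 12->7, 10->6, 4->3, 13->8, 8->4, 2->1, 9->5, 3->2, 15->9
rank(y): 7->7, 2->2, 5->5, 8->8, 3->3, 1->1, 4->4, 6->6, 9->9
Step 2: d_i = R_x(i) - R_y(i); compute d_i^2.
  (7-7)^2=0, (6-2)^2=16, (3-5)^2=4, (8-8)^2=0, (4-3)^2=1, (1-1)^2=0, (5-4)^2=1, (2-6)^2=16, (9-9)^2=0
sum(d^2) = 38.
Step 3: rho = 1 - 6*38 / (9*(9^2 - 1)) = 1 - 228/720 = 0.683333.
Step 4: Under H0, t = rho * sqrt((n-2)/(1-rho^2)) = 2.4763 ~ t(7).
Step 5: Two-sided p-value from the t-distribution with 7 df = 0.042442.
Step 6: alpha = 0.1. reject H0.

rho = 0.6833, p = 0.042442, reject H0 at alpha = 0.1.


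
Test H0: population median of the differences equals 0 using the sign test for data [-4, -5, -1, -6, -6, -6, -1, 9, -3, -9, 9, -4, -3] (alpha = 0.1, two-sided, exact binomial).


Step 1: Discard zero differences. Original n = 13; n_eff = number of nonzero differences = 13.
Nonzero differences (with sign): -4, -5, -1, -6, -6, -6, -1, +9, -3, -9, +9, -4, -3
Step 2: Count signs: positive = 2, negative = 11.
Step 3: Under H0: P(positive) = 0.5, so the number of positives S ~ Bin(13, 0.5).
Step 4: Two-sided exact p-value = sum of Bin(13,0.5) probabilities at or below the observed probability = 0.022461.
Step 5: alpha = 0.1. reject H0.

n_eff = 13, pos = 2, neg = 11, p = 0.022461, reject H0.


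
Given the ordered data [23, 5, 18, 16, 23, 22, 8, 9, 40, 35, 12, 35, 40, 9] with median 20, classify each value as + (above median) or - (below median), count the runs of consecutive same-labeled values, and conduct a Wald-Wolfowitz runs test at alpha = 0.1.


Step 1: Compute median = 20; label A = above, B = below.
Labels in order: ABBBAABBAABAAB  (n_A = 7, n_B = 7)
Step 2: Count runs R = 8.
Step 3: Under H0 (random ordering), E[R] = 2*n_A*n_B/(n_A+n_B) + 1 = 2*7*7/14 + 1 = 8.0000.
        Var[R] = 2*n_A*n_B*(2*n_A*n_B - n_A - n_B) / ((n_A+n_B)^2 * (n_A+n_B-1)) = 8232/2548 = 3.2308.
        SD[R] = 1.7974.
Step 4: R = E[R], so z = 0 with no continuity correction.
Step 5: Two-sided p-value via normal approximation = 2*(1 - Phi(|z|)) = 1.000000.
Step 6: alpha = 0.1. fail to reject H0.

R = 8, z = 0.0000, p = 1.000000, fail to reject H0.


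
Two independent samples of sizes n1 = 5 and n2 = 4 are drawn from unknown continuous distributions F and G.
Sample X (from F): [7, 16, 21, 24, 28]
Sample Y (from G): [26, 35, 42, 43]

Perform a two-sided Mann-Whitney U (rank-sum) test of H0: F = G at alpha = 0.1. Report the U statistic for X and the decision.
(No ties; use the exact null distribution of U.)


Step 1: Combine and sort all 9 observations; assign midranks.
sorted (value, group): (7,X), (16,X), (21,X), (24,X), (26,Y), (28,X), (35,Y), (42,Y), (43,Y)
ranks: 7->1, 16->2, 21->3, 24->4, 26->5, 28->6, 35->7, 42->8, 43->9
Step 2: Rank sum for X: R1 = 1 + 2 + 3 + 4 + 6 = 16.
Step 3: U_X = R1 - n1(n1+1)/2 = 16 - 5*6/2 = 16 - 15 = 1.
       U_Y = n1*n2 - U_X = 20 - 1 = 19.
Step 4: No ties, so the exact null distribution of U (based on enumerating the C(9,5) = 126 equally likely rank assignments) gives the two-sided p-value.
Step 5: p-value = 0.031746; compare to alpha = 0.1. reject H0.

U_X = 1, p = 0.031746, reject H0 at alpha = 0.1.


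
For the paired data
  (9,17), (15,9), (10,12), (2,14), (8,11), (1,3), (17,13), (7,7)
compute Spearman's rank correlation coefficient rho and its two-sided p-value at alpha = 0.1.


Step 1: Rank x and y separately (midranks; no ties here).
rank(x): 9->5, 15->7, 10->6, 2->2, 8->4, 1->1, 17->8, 7->3
rank(y): 17->8, 9->3, 12->5, 14->7, 11->4, 3->1, 13->6, 7->2
Step 2: d_i = R_x(i) - R_y(i); compute d_i^2.
  (5-8)^2=9, (7-3)^2=16, (6-5)^2=1, (2-7)^2=25, (4-4)^2=0, (1-1)^2=0, (8-6)^2=4, (3-2)^2=1
sum(d^2) = 56.
Step 3: rho = 1 - 6*56 / (8*(8^2 - 1)) = 1 - 336/504 = 0.333333.
Step 4: Under H0, t = rho * sqrt((n-2)/(1-rho^2)) = 0.8660 ~ t(6).
Step 5: Two-sided p-value from the t-distribution with 6 df = 0.419753.
Step 6: alpha = 0.1. fail to reject H0.

rho = 0.3333, p = 0.419753, fail to reject H0 at alpha = 0.1.


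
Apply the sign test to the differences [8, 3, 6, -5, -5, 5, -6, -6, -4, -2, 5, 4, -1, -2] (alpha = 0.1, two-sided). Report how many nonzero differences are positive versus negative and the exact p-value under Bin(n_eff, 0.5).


Step 1: Discard zero differences. Original n = 14; n_eff = number of nonzero differences = 14.
Nonzero differences (with sign): +8, +3, +6, -5, -5, +5, -6, -6, -4, -2, +5, +4, -1, -2
Step 2: Count signs: positive = 6, negative = 8.
Step 3: Under H0: P(positive) = 0.5, so the number of positives S ~ Bin(14, 0.5).
Step 4: Two-sided exact p-value = sum of Bin(14,0.5) probabilities at or below the observed probability = 0.790527.
Step 5: alpha = 0.1. fail to reject H0.

n_eff = 14, pos = 6, neg = 8, p = 0.790527, fail to reject H0.


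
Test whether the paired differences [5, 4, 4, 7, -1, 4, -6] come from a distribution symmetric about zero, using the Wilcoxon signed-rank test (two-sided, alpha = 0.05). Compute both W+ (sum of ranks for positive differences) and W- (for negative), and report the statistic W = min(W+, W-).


Step 1: Drop any zero differences (none here) and take |d_i|.
|d| = [5, 4, 4, 7, 1, 4, 6]
Step 2: Midrank |d_i| (ties get averaged ranks).
ranks: |5|->5, |4|->3, |4|->3, |7|->7, |1|->1, |4|->3, |6|->6
Step 3: Attach original signs; sum ranks with positive sign and with negative sign.
W+ = 5 + 3 + 3 + 7 + 3 = 21
W- = 1 + 6 = 7
(Check: W+ + W- = 28 should equal n(n+1)/2 = 28.)
Step 4: Test statistic W = min(W+, W-) = 7.
Step 5: Ties in |d|, so use the tie-corrected normal approximation.
        E[W] = n(n+1)/4 = 7*8/4 = 14.
        Tie groups: |d|=4 (t=3); sum(t^3 - t) = 24.
        Var[W] = n(n+1)(2n+1)/24 - sum(t^3-t)/48 = 840/24 - 24/48 = 34.5.
        z = (W - E[W]) / sqrt(Var[W]) = (7 - 14) / 5.8737 = -1.1918.
        Two-sided p = 2*Phi(z) = 0.233356.
Step 6: alpha = 0.05. fail to reject H0.

W+ = 21, W- = 7, W = min = 7, p = 0.233356, fail to reject H0.


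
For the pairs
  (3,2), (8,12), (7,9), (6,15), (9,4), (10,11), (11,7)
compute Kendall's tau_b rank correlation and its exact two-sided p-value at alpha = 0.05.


Step 1: Enumerate the 21 unordered pairs (i,j) with i<j and classify each by sign(x_j-x_i) * sign(y_j-y_i).
  (1,2):dx=+5,dy=+10->C; (1,3):dx=+4,dy=+7->C; (1,4):dx=+3,dy=+13->C; (1,5):dx=+6,dy=+2->C
  (1,6):dx=+7,dy=+9->C; (1,7):dx=+8,dy=+5->C; (2,3):dx=-1,dy=-3->C; (2,4):dx=-2,dy=+3->D
  (2,5):dx=+1,dy=-8->D; (2,6):dx=+2,dy=-1->D; (2,7):dx=+3,dy=-5->D; (3,4):dx=-1,dy=+6->D
  (3,5):dx=+2,dy=-5->D; (3,6):dx=+3,dy=+2->C; (3,7):dx=+4,dy=-2->D; (4,5):dx=+3,dy=-11->D
  (4,6):dx=+4,dy=-4->D; (4,7):dx=+5,dy=-8->D; (5,6):dx=+1,dy=+7->C; (5,7):dx=+2,dy=+3->C
  (6,7):dx=+1,dy=-4->D
Step 2: C = 10, D = 11, total pairs = 21.
Step 3: tau = (C - D)/(n(n-1)/2) = (10 - 11)/21 = -0.047619.
Step 4: Exact two-sided p-value (enumerate n! = 5040 permutations of y under H0): p = 1.000000.
Step 5: alpha = 0.05. fail to reject H0.

tau_b = -0.0476 (C=10, D=11), p = 1.000000, fail to reject H0.


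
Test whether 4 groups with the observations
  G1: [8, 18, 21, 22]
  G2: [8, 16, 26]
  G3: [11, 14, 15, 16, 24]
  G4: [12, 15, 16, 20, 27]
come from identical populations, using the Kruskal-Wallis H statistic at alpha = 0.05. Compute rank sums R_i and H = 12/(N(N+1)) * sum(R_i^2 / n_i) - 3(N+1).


Step 1: Combine all N = 17 observations and assign midranks.
sorted (value, group, rank): (8,G1,1.5), (8,G2,1.5), (11,G3,3), (12,G4,4), (14,G3,5), (15,G3,6.5), (15,G4,6.5), (16,G2,9), (16,G3,9), (16,G4,9), (18,G1,11), (20,G4,12), (21,G1,13), (22,G1,14), (24,G3,15), (26,G2,16), (27,G4,17)
Step 2: Sum ranks within each group.
R_1 = 39.5 (n_1 = 4)
R_2 = 26.5 (n_2 = 3)
R_3 = 38.5 (n_3 = 5)
R_4 = 48.5 (n_4 = 5)
Step 3: H = 12/(N(N+1)) * sum(R_i^2/n_i) - 3(N+1)
     = 12/(17*18) * (39.5^2/4 + 26.5^2/3 + 38.5^2/5 + 48.5^2/5) - 3*18
     = 0.039216 * 1391.05 - 54
     = 0.550817.
Step 4: Ties present; correction factor C = 1 - 36/(17^3 - 17) = 0.992647. Corrected H = 0.550817 / 0.992647 = 0.554897.
Step 5: Under H0, H ~ chi^2(3); p-value = 0.906675.
Step 6: alpha = 0.05. fail to reject H0.

H = 0.5549, df = 3, p = 0.906675, fail to reject H0.


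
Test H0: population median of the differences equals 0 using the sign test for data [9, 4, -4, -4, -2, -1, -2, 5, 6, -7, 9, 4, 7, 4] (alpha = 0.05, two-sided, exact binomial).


Step 1: Discard zero differences. Original n = 14; n_eff = number of nonzero differences = 14.
Nonzero differences (with sign): +9, +4, -4, -4, -2, -1, -2, +5, +6, -7, +9, +4, +7, +4
Step 2: Count signs: positive = 8, negative = 6.
Step 3: Under H0: P(positive) = 0.5, so the number of positives S ~ Bin(14, 0.5).
Step 4: Two-sided exact p-value = sum of Bin(14,0.5) probabilities at or below the observed probability = 0.790527.
Step 5: alpha = 0.05. fail to reject H0.

n_eff = 14, pos = 8, neg = 6, p = 0.790527, fail to reject H0.


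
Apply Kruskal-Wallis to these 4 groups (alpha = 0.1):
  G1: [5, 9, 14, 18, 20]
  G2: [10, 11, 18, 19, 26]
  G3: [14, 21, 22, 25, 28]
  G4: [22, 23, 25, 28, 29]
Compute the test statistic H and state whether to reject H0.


Step 1: Combine all N = 20 observations and assign midranks.
sorted (value, group, rank): (5,G1,1), (9,G1,2), (10,G2,3), (11,G2,4), (14,G1,5.5), (14,G3,5.5), (18,G1,7.5), (18,G2,7.5), (19,G2,9), (20,G1,10), (21,G3,11), (22,G3,12.5), (22,G4,12.5), (23,G4,14), (25,G3,15.5), (25,G4,15.5), (26,G2,17), (28,G3,18.5), (28,G4,18.5), (29,G4,20)
Step 2: Sum ranks within each group.
R_1 = 26 (n_1 = 5)
R_2 = 40.5 (n_2 = 5)
R_3 = 63 (n_3 = 5)
R_4 = 80.5 (n_4 = 5)
Step 3: H = 12/(N(N+1)) * sum(R_i^2/n_i) - 3(N+1)
     = 12/(20*21) * (26^2/5 + 40.5^2/5 + 63^2/5 + 80.5^2/5) - 3*21
     = 0.028571 * 2553.1 - 63
     = 9.945714.
Step 4: Ties present; correction factor C = 1 - 30/(20^3 - 20) = 0.996241. Corrected H = 9.945714 / 0.996241 = 9.983245.
Step 5: Under H0, H ~ chi^2(3); p-value = 0.018709.
Step 6: alpha = 0.1. reject H0.

H = 9.9832, df = 3, p = 0.018709, reject H0.


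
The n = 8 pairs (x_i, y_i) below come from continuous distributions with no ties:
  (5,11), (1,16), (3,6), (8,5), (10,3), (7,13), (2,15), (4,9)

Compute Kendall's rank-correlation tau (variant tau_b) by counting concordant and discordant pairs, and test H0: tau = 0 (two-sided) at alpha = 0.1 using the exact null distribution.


Step 1: Enumerate the 28 unordered pairs (i,j) with i<j and classify each by sign(x_j-x_i) * sign(y_j-y_i).
  (1,2):dx=-4,dy=+5->D; (1,3):dx=-2,dy=-5->C; (1,4):dx=+3,dy=-6->D; (1,5):dx=+5,dy=-8->D
  (1,6):dx=+2,dy=+2->C; (1,7):dx=-3,dy=+4->D; (1,8):dx=-1,dy=-2->C; (2,3):dx=+2,dy=-10->D
  (2,4):dx=+7,dy=-11->D; (2,5):dx=+9,dy=-13->D; (2,6):dx=+6,dy=-3->D; (2,7):dx=+1,dy=-1->D
  (2,8):dx=+3,dy=-7->D; (3,4):dx=+5,dy=-1->D; (3,5):dx=+7,dy=-3->D; (3,6):dx=+4,dy=+7->C
  (3,7):dx=-1,dy=+9->D; (3,8):dx=+1,dy=+3->C; (4,5):dx=+2,dy=-2->D; (4,6):dx=-1,dy=+8->D
  (4,7):dx=-6,dy=+10->D; (4,8):dx=-4,dy=+4->D; (5,6):dx=-3,dy=+10->D; (5,7):dx=-8,dy=+12->D
  (5,8):dx=-6,dy=+6->D; (6,7):dx=-5,dy=+2->D; (6,8):dx=-3,dy=-4->C; (7,8):dx=+2,dy=-6->D
Step 2: C = 6, D = 22, total pairs = 28.
Step 3: tau = (C - D)/(n(n-1)/2) = (6 - 22)/28 = -0.571429.
Step 4: Exact two-sided p-value (enumerate n! = 40320 permutations of y under H0): p = 0.061012.
Step 5: alpha = 0.1. reject H0.

tau_b = -0.5714 (C=6, D=22), p = 0.061012, reject H0.


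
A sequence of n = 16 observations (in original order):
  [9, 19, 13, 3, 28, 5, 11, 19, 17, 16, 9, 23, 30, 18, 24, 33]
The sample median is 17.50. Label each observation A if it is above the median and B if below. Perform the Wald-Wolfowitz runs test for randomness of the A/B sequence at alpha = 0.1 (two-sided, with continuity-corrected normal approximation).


Step 1: Compute median = 17.50; label A = above, B = below.
Labels in order: BABBABBABBBAAAAA  (n_A = 8, n_B = 8)
Step 2: Count runs R = 8.
Step 3: Under H0 (random ordering), E[R] = 2*n_A*n_B/(n_A+n_B) + 1 = 2*8*8/16 + 1 = 9.0000.
        Var[R] = 2*n_A*n_B*(2*n_A*n_B - n_A - n_B) / ((n_A+n_B)^2 * (n_A+n_B-1)) = 14336/3840 = 3.7333.
        SD[R] = 1.9322.
Step 4: Continuity-corrected z = (R + 0.5 - E[R]) / SD[R] = (8 + 0.5 - 9.0000) / 1.9322 = -0.2588.
Step 5: Two-sided p-value via normal approximation = 2*(1 - Phi(|z|)) = 0.795809.
Step 6: alpha = 0.1. fail to reject H0.

R = 8, z = -0.2588, p = 0.795809, fail to reject H0.


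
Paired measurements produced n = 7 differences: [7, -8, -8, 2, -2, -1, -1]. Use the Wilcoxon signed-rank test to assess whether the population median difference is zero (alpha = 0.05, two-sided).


Step 1: Drop any zero differences (none here) and take |d_i|.
|d| = [7, 8, 8, 2, 2, 1, 1]
Step 2: Midrank |d_i| (ties get averaged ranks).
ranks: |7|->5, |8|->6.5, |8|->6.5, |2|->3.5, |2|->3.5, |1|->1.5, |1|->1.5
Step 3: Attach original signs; sum ranks with positive sign and with negative sign.
W+ = 5 + 3.5 = 8.5
W- = 6.5 + 6.5 + 3.5 + 1.5 + 1.5 = 19.5
(Check: W+ + W- = 28 should equal n(n+1)/2 = 28.)
Step 4: Test statistic W = min(W+, W-) = 8.5.
Step 5: Ties in |d|, so use the tie-corrected normal approximation.
        E[W] = n(n+1)/4 = 7*8/4 = 14.
        Tie groups: |d|=1 (t=2), |d|=2 (t=2), |d|=8 (t=2); sum(t^3 - t) = 18.
        Var[W] = n(n+1)(2n+1)/24 - sum(t^3-t)/48 = 840/24 - 18/48 = 34.625.
        z = (W - E[W]) / sqrt(Var[W]) = (8.5 - 14) / 5.8843 = -0.9347.
        Two-sided p = 2*Phi(z) = 0.349948.
Step 6: alpha = 0.05. fail to reject H0.

W+ = 8.5, W- = 19.5, W = min = 8.5, p = 0.349948, fail to reject H0.


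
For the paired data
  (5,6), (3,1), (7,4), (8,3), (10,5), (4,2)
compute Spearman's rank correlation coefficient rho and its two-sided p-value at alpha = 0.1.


Step 1: Rank x and y separately (midranks; no ties here).
rank(x): 5->3, 3->1, 7->4, 8->5, 10->6, 4->2
rank(y): 6->6, 1->1, 4->4, 3->3, 5->5, 2->2
Step 2: d_i = R_x(i) - R_y(i); compute d_i^2.
  (3-6)^2=9, (1-1)^2=0, (4-4)^2=0, (5-3)^2=4, (6-5)^2=1, (2-2)^2=0
sum(d^2) = 14.
Step 3: rho = 1 - 6*14 / (6*(6^2 - 1)) = 1 - 84/210 = 0.600000.
Step 4: Under H0, t = rho * sqrt((n-2)/(1-rho^2)) = 1.5000 ~ t(4).
Step 5: Two-sided p-value from the t-distribution with 4 df = 0.208000.
Step 6: alpha = 0.1. fail to reject H0.

rho = 0.6000, p = 0.208000, fail to reject H0 at alpha = 0.1.


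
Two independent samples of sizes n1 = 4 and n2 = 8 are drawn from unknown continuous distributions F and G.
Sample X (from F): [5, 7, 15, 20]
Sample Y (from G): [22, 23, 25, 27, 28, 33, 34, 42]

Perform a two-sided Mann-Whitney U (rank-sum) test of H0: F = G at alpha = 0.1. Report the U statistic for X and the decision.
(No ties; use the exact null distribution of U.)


Step 1: Combine and sort all 12 observations; assign midranks.
sorted (value, group): (5,X), (7,X), (15,X), (20,X), (22,Y), (23,Y), (25,Y), (27,Y), (28,Y), (33,Y), (34,Y), (42,Y)
ranks: 5->1, 7->2, 15->3, 20->4, 22->5, 23->6, 25->7, 27->8, 28->9, 33->10, 34->11, 42->12
Step 2: Rank sum for X: R1 = 1 + 2 + 3 + 4 = 10.
Step 3: U_X = R1 - n1(n1+1)/2 = 10 - 4*5/2 = 10 - 10 = 0.
       U_Y = n1*n2 - U_X = 32 - 0 = 32.
Step 4: No ties, so the exact null distribution of U (based on enumerating the C(12,4) = 495 equally likely rank assignments) gives the two-sided p-value.
Step 5: p-value = 0.004040; compare to alpha = 0.1. reject H0.

U_X = 0, p = 0.004040, reject H0 at alpha = 0.1.


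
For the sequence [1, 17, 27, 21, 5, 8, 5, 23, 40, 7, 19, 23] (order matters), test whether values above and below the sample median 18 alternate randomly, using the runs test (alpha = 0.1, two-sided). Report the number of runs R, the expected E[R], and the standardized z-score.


Step 1: Compute median = 18; label A = above, B = below.
Labels in order: BBAABBBAABAA  (n_A = 6, n_B = 6)
Step 2: Count runs R = 6.
Step 3: Under H0 (random ordering), E[R] = 2*n_A*n_B/(n_A+n_B) + 1 = 2*6*6/12 + 1 = 7.0000.
        Var[R] = 2*n_A*n_B*(2*n_A*n_B - n_A - n_B) / ((n_A+n_B)^2 * (n_A+n_B-1)) = 4320/1584 = 2.7273.
        SD[R] = 1.6514.
Step 4: Continuity-corrected z = (R + 0.5 - E[R]) / SD[R] = (6 + 0.5 - 7.0000) / 1.6514 = -0.3028.
Step 5: Two-sided p-value via normal approximation = 2*(1 - Phi(|z|)) = 0.762069.
Step 6: alpha = 0.1. fail to reject H0.

R = 6, z = -0.3028, p = 0.762069, fail to reject H0.


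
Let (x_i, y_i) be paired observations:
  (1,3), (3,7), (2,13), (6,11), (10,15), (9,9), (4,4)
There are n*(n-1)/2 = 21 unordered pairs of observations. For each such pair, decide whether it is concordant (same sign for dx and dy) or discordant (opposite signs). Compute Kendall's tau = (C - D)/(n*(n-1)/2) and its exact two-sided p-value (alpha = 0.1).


Step 1: Enumerate the 21 unordered pairs (i,j) with i<j and classify each by sign(x_j-x_i) * sign(y_j-y_i).
  (1,2):dx=+2,dy=+4->C; (1,3):dx=+1,dy=+10->C; (1,4):dx=+5,dy=+8->C; (1,5):dx=+9,dy=+12->C
  (1,6):dx=+8,dy=+6->C; (1,7):dx=+3,dy=+1->C; (2,3):dx=-1,dy=+6->D; (2,4):dx=+3,dy=+4->C
  (2,5):dx=+7,dy=+8->C; (2,6):dx=+6,dy=+2->C; (2,7):dx=+1,dy=-3->D; (3,4):dx=+4,dy=-2->D
  (3,5):dx=+8,dy=+2->C; (3,6):dx=+7,dy=-4->D; (3,7):dx=+2,dy=-9->D; (4,5):dx=+4,dy=+4->C
  (4,6):dx=+3,dy=-2->D; (4,7):dx=-2,dy=-7->C; (5,6):dx=-1,dy=-6->C; (5,7):dx=-6,dy=-11->C
  (6,7):dx=-5,dy=-5->C
Step 2: C = 15, D = 6, total pairs = 21.
Step 3: tau = (C - D)/(n(n-1)/2) = (15 - 6)/21 = 0.428571.
Step 4: Exact two-sided p-value (enumerate n! = 5040 permutations of y under H0): p = 0.238889.
Step 5: alpha = 0.1. fail to reject H0.

tau_b = 0.4286 (C=15, D=6), p = 0.238889, fail to reject H0.


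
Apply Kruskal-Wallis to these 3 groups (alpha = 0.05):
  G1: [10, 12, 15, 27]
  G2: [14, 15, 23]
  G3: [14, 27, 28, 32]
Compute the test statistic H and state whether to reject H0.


Step 1: Combine all N = 11 observations and assign midranks.
sorted (value, group, rank): (10,G1,1), (12,G1,2), (14,G2,3.5), (14,G3,3.5), (15,G1,5.5), (15,G2,5.5), (23,G2,7), (27,G1,8.5), (27,G3,8.5), (28,G3,10), (32,G3,11)
Step 2: Sum ranks within each group.
R_1 = 17 (n_1 = 4)
R_2 = 16 (n_2 = 3)
R_3 = 33 (n_3 = 4)
Step 3: H = 12/(N(N+1)) * sum(R_i^2/n_i) - 3(N+1)
     = 12/(11*12) * (17^2/4 + 16^2/3 + 33^2/4) - 3*12
     = 0.090909 * 429.833 - 36
     = 3.075758.
Step 4: Ties present; correction factor C = 1 - 18/(11^3 - 11) = 0.986364. Corrected H = 3.075758 / 0.986364 = 3.118280.
Step 5: Under H0, H ~ chi^2(2); p-value = 0.210317.
Step 6: alpha = 0.05. fail to reject H0.

H = 3.1183, df = 2, p = 0.210317, fail to reject H0.


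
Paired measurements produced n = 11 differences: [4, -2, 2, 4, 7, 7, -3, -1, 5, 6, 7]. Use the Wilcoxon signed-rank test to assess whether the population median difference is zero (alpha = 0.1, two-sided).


Step 1: Drop any zero differences (none here) and take |d_i|.
|d| = [4, 2, 2, 4, 7, 7, 3, 1, 5, 6, 7]
Step 2: Midrank |d_i| (ties get averaged ranks).
ranks: |4|->5.5, |2|->2.5, |2|->2.5, |4|->5.5, |7|->10, |7|->10, |3|->4, |1|->1, |5|->7, |6|->8, |7|->10
Step 3: Attach original signs; sum ranks with positive sign and with negative sign.
W+ = 5.5 + 2.5 + 5.5 + 10 + 10 + 7 + 8 + 10 = 58.5
W- = 2.5 + 4 + 1 = 7.5
(Check: W+ + W- = 66 should equal n(n+1)/2 = 66.)
Step 4: Test statistic W = min(W+, W-) = 7.5.
Step 5: Ties in |d|, so use the tie-corrected normal approximation.
        E[W] = n(n+1)/4 = 11*12/4 = 33.
        Tie groups: |d|=2 (t=2), |d|=4 (t=2), |d|=7 (t=3); sum(t^3 - t) = 36.
        Var[W] = n(n+1)(2n+1)/24 - sum(t^3-t)/48 = 3036/24 - 36/48 = 125.75.
        z = (W - E[W]) / sqrt(Var[W]) = (7.5 - 33) / 11.2138 = -2.2740.
        Two-sided p = 2*Phi(z) = 0.022967.
Step 6: alpha = 0.1. reject H0.

W+ = 58.5, W- = 7.5, W = min = 7.5, p = 0.022967, reject H0.


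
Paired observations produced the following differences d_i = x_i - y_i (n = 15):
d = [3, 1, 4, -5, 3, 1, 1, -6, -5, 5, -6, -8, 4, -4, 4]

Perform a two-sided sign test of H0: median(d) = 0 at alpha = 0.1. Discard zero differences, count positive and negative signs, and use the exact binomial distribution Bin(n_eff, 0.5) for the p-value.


Step 1: Discard zero differences. Original n = 15; n_eff = number of nonzero differences = 15.
Nonzero differences (with sign): +3, +1, +4, -5, +3, +1, +1, -6, -5, +5, -6, -8, +4, -4, +4
Step 2: Count signs: positive = 9, negative = 6.
Step 3: Under H0: P(positive) = 0.5, so the number of positives S ~ Bin(15, 0.5).
Step 4: Two-sided exact p-value = sum of Bin(15,0.5) probabilities at or below the observed probability = 0.607239.
Step 5: alpha = 0.1. fail to reject H0.

n_eff = 15, pos = 9, neg = 6, p = 0.607239, fail to reject H0.
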